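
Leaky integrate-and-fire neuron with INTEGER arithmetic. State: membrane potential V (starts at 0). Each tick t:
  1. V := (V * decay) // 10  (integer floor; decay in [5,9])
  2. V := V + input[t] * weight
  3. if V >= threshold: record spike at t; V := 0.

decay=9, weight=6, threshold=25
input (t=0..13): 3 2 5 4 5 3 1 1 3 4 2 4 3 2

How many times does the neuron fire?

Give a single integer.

t=0: input=3 -> V=18
t=1: input=2 -> V=0 FIRE
t=2: input=5 -> V=0 FIRE
t=3: input=4 -> V=24
t=4: input=5 -> V=0 FIRE
t=5: input=3 -> V=18
t=6: input=1 -> V=22
t=7: input=1 -> V=0 FIRE
t=8: input=3 -> V=18
t=9: input=4 -> V=0 FIRE
t=10: input=2 -> V=12
t=11: input=4 -> V=0 FIRE
t=12: input=3 -> V=18
t=13: input=2 -> V=0 FIRE

Answer: 7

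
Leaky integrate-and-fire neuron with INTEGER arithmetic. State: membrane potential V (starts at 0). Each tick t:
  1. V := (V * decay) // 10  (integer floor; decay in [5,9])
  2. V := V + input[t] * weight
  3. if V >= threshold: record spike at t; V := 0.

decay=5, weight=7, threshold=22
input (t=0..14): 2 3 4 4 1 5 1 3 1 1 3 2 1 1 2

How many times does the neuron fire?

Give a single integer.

Answer: 6

Derivation:
t=0: input=2 -> V=14
t=1: input=3 -> V=0 FIRE
t=2: input=4 -> V=0 FIRE
t=3: input=4 -> V=0 FIRE
t=4: input=1 -> V=7
t=5: input=5 -> V=0 FIRE
t=6: input=1 -> V=7
t=7: input=3 -> V=0 FIRE
t=8: input=1 -> V=7
t=9: input=1 -> V=10
t=10: input=3 -> V=0 FIRE
t=11: input=2 -> V=14
t=12: input=1 -> V=14
t=13: input=1 -> V=14
t=14: input=2 -> V=21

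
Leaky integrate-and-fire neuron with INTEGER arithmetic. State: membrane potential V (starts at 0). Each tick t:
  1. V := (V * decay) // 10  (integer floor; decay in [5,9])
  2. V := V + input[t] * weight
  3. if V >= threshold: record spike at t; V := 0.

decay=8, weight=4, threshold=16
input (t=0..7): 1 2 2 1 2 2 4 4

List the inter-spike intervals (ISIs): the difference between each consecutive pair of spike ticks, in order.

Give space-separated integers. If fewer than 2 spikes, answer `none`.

t=0: input=1 -> V=4
t=1: input=2 -> V=11
t=2: input=2 -> V=0 FIRE
t=3: input=1 -> V=4
t=4: input=2 -> V=11
t=5: input=2 -> V=0 FIRE
t=6: input=4 -> V=0 FIRE
t=7: input=4 -> V=0 FIRE

Answer: 3 1 1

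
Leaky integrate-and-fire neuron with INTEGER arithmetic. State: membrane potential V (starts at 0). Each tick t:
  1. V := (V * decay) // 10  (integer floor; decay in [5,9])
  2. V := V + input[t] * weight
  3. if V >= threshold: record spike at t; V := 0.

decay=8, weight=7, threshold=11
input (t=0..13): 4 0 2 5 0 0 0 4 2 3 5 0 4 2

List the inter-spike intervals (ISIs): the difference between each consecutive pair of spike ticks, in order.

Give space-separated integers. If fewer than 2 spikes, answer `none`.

t=0: input=4 -> V=0 FIRE
t=1: input=0 -> V=0
t=2: input=2 -> V=0 FIRE
t=3: input=5 -> V=0 FIRE
t=4: input=0 -> V=0
t=5: input=0 -> V=0
t=6: input=0 -> V=0
t=7: input=4 -> V=0 FIRE
t=8: input=2 -> V=0 FIRE
t=9: input=3 -> V=0 FIRE
t=10: input=5 -> V=0 FIRE
t=11: input=0 -> V=0
t=12: input=4 -> V=0 FIRE
t=13: input=2 -> V=0 FIRE

Answer: 2 1 4 1 1 1 2 1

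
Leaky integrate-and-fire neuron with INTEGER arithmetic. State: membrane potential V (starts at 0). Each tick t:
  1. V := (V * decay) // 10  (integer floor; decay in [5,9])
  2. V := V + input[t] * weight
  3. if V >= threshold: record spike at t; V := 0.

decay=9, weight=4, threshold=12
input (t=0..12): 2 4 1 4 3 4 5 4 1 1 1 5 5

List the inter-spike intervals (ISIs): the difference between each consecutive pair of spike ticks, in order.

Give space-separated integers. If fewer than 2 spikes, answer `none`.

t=0: input=2 -> V=8
t=1: input=4 -> V=0 FIRE
t=2: input=1 -> V=4
t=3: input=4 -> V=0 FIRE
t=4: input=3 -> V=0 FIRE
t=5: input=4 -> V=0 FIRE
t=6: input=5 -> V=0 FIRE
t=7: input=4 -> V=0 FIRE
t=8: input=1 -> V=4
t=9: input=1 -> V=7
t=10: input=1 -> V=10
t=11: input=5 -> V=0 FIRE
t=12: input=5 -> V=0 FIRE

Answer: 2 1 1 1 1 4 1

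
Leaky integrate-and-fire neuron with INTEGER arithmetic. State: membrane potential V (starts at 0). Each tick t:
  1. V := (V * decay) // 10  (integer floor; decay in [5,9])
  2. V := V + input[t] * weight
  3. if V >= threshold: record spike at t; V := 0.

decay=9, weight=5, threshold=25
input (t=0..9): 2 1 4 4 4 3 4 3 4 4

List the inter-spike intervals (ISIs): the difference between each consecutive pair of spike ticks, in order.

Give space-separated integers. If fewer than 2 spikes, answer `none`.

t=0: input=2 -> V=10
t=1: input=1 -> V=14
t=2: input=4 -> V=0 FIRE
t=3: input=4 -> V=20
t=4: input=4 -> V=0 FIRE
t=5: input=3 -> V=15
t=6: input=4 -> V=0 FIRE
t=7: input=3 -> V=15
t=8: input=4 -> V=0 FIRE
t=9: input=4 -> V=20

Answer: 2 2 2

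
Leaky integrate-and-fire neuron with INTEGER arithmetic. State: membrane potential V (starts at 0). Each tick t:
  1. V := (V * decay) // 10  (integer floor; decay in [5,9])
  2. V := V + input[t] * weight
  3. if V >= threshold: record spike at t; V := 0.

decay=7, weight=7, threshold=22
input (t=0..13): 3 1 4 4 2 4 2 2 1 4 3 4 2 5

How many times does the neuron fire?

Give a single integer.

Answer: 7

Derivation:
t=0: input=3 -> V=21
t=1: input=1 -> V=21
t=2: input=4 -> V=0 FIRE
t=3: input=4 -> V=0 FIRE
t=4: input=2 -> V=14
t=5: input=4 -> V=0 FIRE
t=6: input=2 -> V=14
t=7: input=2 -> V=0 FIRE
t=8: input=1 -> V=7
t=9: input=4 -> V=0 FIRE
t=10: input=3 -> V=21
t=11: input=4 -> V=0 FIRE
t=12: input=2 -> V=14
t=13: input=5 -> V=0 FIRE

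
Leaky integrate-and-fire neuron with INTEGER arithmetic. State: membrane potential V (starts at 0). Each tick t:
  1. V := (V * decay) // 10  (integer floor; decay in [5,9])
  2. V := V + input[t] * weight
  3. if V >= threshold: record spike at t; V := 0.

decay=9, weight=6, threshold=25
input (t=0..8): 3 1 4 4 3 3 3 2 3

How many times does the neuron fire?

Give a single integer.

t=0: input=3 -> V=18
t=1: input=1 -> V=22
t=2: input=4 -> V=0 FIRE
t=3: input=4 -> V=24
t=4: input=3 -> V=0 FIRE
t=5: input=3 -> V=18
t=6: input=3 -> V=0 FIRE
t=7: input=2 -> V=12
t=8: input=3 -> V=0 FIRE

Answer: 4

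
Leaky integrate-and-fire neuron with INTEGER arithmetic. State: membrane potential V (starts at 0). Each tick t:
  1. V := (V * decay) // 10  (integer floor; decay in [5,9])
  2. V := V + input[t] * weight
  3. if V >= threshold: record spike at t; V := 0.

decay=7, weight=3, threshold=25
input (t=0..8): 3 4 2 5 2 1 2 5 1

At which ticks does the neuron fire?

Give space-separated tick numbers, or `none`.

Answer: 3

Derivation:
t=0: input=3 -> V=9
t=1: input=4 -> V=18
t=2: input=2 -> V=18
t=3: input=5 -> V=0 FIRE
t=4: input=2 -> V=6
t=5: input=1 -> V=7
t=6: input=2 -> V=10
t=7: input=5 -> V=22
t=8: input=1 -> V=18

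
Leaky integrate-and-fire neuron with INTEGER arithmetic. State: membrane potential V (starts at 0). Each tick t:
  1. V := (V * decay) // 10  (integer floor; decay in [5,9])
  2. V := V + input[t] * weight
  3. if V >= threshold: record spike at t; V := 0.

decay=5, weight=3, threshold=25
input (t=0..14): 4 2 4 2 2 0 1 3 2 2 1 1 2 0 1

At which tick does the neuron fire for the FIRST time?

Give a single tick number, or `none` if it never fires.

t=0: input=4 -> V=12
t=1: input=2 -> V=12
t=2: input=4 -> V=18
t=3: input=2 -> V=15
t=4: input=2 -> V=13
t=5: input=0 -> V=6
t=6: input=1 -> V=6
t=7: input=3 -> V=12
t=8: input=2 -> V=12
t=9: input=2 -> V=12
t=10: input=1 -> V=9
t=11: input=1 -> V=7
t=12: input=2 -> V=9
t=13: input=0 -> V=4
t=14: input=1 -> V=5

Answer: none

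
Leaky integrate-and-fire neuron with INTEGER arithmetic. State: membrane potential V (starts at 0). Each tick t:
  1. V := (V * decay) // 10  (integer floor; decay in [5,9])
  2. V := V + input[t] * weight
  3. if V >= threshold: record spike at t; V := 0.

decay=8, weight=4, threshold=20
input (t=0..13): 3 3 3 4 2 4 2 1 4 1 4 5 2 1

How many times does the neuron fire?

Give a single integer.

Answer: 5

Derivation:
t=0: input=3 -> V=12
t=1: input=3 -> V=0 FIRE
t=2: input=3 -> V=12
t=3: input=4 -> V=0 FIRE
t=4: input=2 -> V=8
t=5: input=4 -> V=0 FIRE
t=6: input=2 -> V=8
t=7: input=1 -> V=10
t=8: input=4 -> V=0 FIRE
t=9: input=1 -> V=4
t=10: input=4 -> V=19
t=11: input=5 -> V=0 FIRE
t=12: input=2 -> V=8
t=13: input=1 -> V=10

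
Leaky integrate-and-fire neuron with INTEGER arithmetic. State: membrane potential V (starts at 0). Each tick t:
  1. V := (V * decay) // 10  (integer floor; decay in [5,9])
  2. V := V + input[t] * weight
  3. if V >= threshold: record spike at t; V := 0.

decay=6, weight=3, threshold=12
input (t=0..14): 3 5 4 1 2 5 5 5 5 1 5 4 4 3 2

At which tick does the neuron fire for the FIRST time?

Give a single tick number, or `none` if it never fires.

Answer: 1

Derivation:
t=0: input=3 -> V=9
t=1: input=5 -> V=0 FIRE
t=2: input=4 -> V=0 FIRE
t=3: input=1 -> V=3
t=4: input=2 -> V=7
t=5: input=5 -> V=0 FIRE
t=6: input=5 -> V=0 FIRE
t=7: input=5 -> V=0 FIRE
t=8: input=5 -> V=0 FIRE
t=9: input=1 -> V=3
t=10: input=5 -> V=0 FIRE
t=11: input=4 -> V=0 FIRE
t=12: input=4 -> V=0 FIRE
t=13: input=3 -> V=9
t=14: input=2 -> V=11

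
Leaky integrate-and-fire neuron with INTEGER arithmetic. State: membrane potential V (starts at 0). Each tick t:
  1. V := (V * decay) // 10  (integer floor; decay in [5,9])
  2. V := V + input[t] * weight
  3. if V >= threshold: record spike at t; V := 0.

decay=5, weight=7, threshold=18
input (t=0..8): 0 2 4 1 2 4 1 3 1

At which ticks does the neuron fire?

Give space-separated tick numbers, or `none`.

t=0: input=0 -> V=0
t=1: input=2 -> V=14
t=2: input=4 -> V=0 FIRE
t=3: input=1 -> V=7
t=4: input=2 -> V=17
t=5: input=4 -> V=0 FIRE
t=6: input=1 -> V=7
t=7: input=3 -> V=0 FIRE
t=8: input=1 -> V=7

Answer: 2 5 7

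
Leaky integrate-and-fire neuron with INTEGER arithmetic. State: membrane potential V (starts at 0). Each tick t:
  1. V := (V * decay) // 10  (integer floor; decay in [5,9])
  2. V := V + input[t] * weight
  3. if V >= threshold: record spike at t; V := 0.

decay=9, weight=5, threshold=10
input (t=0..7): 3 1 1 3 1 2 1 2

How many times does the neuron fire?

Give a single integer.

t=0: input=3 -> V=0 FIRE
t=1: input=1 -> V=5
t=2: input=1 -> V=9
t=3: input=3 -> V=0 FIRE
t=4: input=1 -> V=5
t=5: input=2 -> V=0 FIRE
t=6: input=1 -> V=5
t=7: input=2 -> V=0 FIRE

Answer: 4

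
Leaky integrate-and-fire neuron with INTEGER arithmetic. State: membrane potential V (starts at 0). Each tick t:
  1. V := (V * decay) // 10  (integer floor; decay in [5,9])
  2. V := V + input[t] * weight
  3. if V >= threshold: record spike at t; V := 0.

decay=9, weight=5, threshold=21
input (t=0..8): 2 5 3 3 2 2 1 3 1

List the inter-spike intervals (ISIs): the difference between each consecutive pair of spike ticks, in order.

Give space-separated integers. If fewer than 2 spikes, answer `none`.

t=0: input=2 -> V=10
t=1: input=5 -> V=0 FIRE
t=2: input=3 -> V=15
t=3: input=3 -> V=0 FIRE
t=4: input=2 -> V=10
t=5: input=2 -> V=19
t=6: input=1 -> V=0 FIRE
t=7: input=3 -> V=15
t=8: input=1 -> V=18

Answer: 2 3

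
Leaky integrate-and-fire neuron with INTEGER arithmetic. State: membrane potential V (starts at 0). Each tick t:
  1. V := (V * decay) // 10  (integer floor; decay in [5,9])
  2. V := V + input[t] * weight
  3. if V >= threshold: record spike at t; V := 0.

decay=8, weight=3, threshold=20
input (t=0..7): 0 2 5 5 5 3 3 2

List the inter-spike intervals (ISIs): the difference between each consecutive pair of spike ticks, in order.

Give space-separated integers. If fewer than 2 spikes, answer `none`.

t=0: input=0 -> V=0
t=1: input=2 -> V=6
t=2: input=5 -> V=19
t=3: input=5 -> V=0 FIRE
t=4: input=5 -> V=15
t=5: input=3 -> V=0 FIRE
t=6: input=3 -> V=9
t=7: input=2 -> V=13

Answer: 2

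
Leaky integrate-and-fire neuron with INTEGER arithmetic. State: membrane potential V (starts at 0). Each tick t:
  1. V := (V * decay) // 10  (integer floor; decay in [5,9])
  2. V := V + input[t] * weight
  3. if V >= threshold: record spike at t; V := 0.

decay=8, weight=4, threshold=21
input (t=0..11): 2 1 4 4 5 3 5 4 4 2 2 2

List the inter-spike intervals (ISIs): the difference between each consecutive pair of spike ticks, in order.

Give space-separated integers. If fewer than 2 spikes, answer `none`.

t=0: input=2 -> V=8
t=1: input=1 -> V=10
t=2: input=4 -> V=0 FIRE
t=3: input=4 -> V=16
t=4: input=5 -> V=0 FIRE
t=5: input=3 -> V=12
t=6: input=5 -> V=0 FIRE
t=7: input=4 -> V=16
t=8: input=4 -> V=0 FIRE
t=9: input=2 -> V=8
t=10: input=2 -> V=14
t=11: input=2 -> V=19

Answer: 2 2 2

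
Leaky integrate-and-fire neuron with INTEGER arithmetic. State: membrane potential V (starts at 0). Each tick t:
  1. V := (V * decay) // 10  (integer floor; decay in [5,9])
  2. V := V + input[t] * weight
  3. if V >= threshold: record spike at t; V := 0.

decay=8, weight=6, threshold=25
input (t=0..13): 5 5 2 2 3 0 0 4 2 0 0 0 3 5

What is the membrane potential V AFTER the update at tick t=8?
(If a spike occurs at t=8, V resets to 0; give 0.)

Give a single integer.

t=0: input=5 -> V=0 FIRE
t=1: input=5 -> V=0 FIRE
t=2: input=2 -> V=12
t=3: input=2 -> V=21
t=4: input=3 -> V=0 FIRE
t=5: input=0 -> V=0
t=6: input=0 -> V=0
t=7: input=4 -> V=24
t=8: input=2 -> V=0 FIRE
t=9: input=0 -> V=0
t=10: input=0 -> V=0
t=11: input=0 -> V=0
t=12: input=3 -> V=18
t=13: input=5 -> V=0 FIRE

Answer: 0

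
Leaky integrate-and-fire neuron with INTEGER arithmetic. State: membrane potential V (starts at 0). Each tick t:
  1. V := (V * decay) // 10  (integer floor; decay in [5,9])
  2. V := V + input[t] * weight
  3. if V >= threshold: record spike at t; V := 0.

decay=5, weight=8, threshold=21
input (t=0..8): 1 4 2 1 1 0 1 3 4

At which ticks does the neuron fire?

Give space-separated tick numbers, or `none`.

Answer: 1 7 8

Derivation:
t=0: input=1 -> V=8
t=1: input=4 -> V=0 FIRE
t=2: input=2 -> V=16
t=3: input=1 -> V=16
t=4: input=1 -> V=16
t=5: input=0 -> V=8
t=6: input=1 -> V=12
t=7: input=3 -> V=0 FIRE
t=8: input=4 -> V=0 FIRE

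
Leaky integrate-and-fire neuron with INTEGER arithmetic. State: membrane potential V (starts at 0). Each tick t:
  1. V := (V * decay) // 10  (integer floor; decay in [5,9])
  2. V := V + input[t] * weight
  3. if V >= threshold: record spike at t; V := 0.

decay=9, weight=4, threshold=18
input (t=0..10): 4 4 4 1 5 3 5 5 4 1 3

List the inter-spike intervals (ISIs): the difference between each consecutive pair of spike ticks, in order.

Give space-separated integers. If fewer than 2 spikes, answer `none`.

Answer: 2 1 2 1 2

Derivation:
t=0: input=4 -> V=16
t=1: input=4 -> V=0 FIRE
t=2: input=4 -> V=16
t=3: input=1 -> V=0 FIRE
t=4: input=5 -> V=0 FIRE
t=5: input=3 -> V=12
t=6: input=5 -> V=0 FIRE
t=7: input=5 -> V=0 FIRE
t=8: input=4 -> V=16
t=9: input=1 -> V=0 FIRE
t=10: input=3 -> V=12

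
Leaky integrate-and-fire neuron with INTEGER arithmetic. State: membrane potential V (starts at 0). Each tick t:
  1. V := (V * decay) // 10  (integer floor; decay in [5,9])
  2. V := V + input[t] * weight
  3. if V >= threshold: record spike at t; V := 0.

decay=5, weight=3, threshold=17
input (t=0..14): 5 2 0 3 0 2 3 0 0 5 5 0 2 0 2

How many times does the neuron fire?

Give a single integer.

t=0: input=5 -> V=15
t=1: input=2 -> V=13
t=2: input=0 -> V=6
t=3: input=3 -> V=12
t=4: input=0 -> V=6
t=5: input=2 -> V=9
t=6: input=3 -> V=13
t=7: input=0 -> V=6
t=8: input=0 -> V=3
t=9: input=5 -> V=16
t=10: input=5 -> V=0 FIRE
t=11: input=0 -> V=0
t=12: input=2 -> V=6
t=13: input=0 -> V=3
t=14: input=2 -> V=7

Answer: 1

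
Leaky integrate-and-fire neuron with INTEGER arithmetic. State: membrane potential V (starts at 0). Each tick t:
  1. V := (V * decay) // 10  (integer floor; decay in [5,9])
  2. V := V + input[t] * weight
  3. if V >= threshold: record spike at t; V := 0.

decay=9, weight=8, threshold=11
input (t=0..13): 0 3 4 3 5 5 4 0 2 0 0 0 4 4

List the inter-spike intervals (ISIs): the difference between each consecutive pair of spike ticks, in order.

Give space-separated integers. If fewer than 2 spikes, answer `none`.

t=0: input=0 -> V=0
t=1: input=3 -> V=0 FIRE
t=2: input=4 -> V=0 FIRE
t=3: input=3 -> V=0 FIRE
t=4: input=5 -> V=0 FIRE
t=5: input=5 -> V=0 FIRE
t=6: input=4 -> V=0 FIRE
t=7: input=0 -> V=0
t=8: input=2 -> V=0 FIRE
t=9: input=0 -> V=0
t=10: input=0 -> V=0
t=11: input=0 -> V=0
t=12: input=4 -> V=0 FIRE
t=13: input=4 -> V=0 FIRE

Answer: 1 1 1 1 1 2 4 1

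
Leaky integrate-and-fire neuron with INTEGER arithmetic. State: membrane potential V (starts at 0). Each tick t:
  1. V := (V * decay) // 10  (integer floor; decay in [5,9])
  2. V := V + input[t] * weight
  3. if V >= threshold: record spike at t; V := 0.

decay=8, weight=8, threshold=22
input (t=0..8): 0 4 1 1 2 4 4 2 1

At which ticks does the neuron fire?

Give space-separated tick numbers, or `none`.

t=0: input=0 -> V=0
t=1: input=4 -> V=0 FIRE
t=2: input=1 -> V=8
t=3: input=1 -> V=14
t=4: input=2 -> V=0 FIRE
t=5: input=4 -> V=0 FIRE
t=6: input=4 -> V=0 FIRE
t=7: input=2 -> V=16
t=8: input=1 -> V=20

Answer: 1 4 5 6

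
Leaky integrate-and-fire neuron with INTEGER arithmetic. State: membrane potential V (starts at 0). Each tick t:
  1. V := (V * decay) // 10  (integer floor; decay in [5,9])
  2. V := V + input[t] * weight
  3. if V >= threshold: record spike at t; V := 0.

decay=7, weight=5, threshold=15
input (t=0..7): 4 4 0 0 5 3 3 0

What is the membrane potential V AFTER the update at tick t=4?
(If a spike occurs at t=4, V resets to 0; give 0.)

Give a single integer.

Answer: 0

Derivation:
t=0: input=4 -> V=0 FIRE
t=1: input=4 -> V=0 FIRE
t=2: input=0 -> V=0
t=3: input=0 -> V=0
t=4: input=5 -> V=0 FIRE
t=5: input=3 -> V=0 FIRE
t=6: input=3 -> V=0 FIRE
t=7: input=0 -> V=0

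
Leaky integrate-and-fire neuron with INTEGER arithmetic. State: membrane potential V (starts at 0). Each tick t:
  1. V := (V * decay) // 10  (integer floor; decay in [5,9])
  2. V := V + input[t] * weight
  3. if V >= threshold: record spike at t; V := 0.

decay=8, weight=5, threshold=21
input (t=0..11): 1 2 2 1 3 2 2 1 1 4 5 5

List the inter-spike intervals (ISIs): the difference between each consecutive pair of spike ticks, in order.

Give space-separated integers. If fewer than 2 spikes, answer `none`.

t=0: input=1 -> V=5
t=1: input=2 -> V=14
t=2: input=2 -> V=0 FIRE
t=3: input=1 -> V=5
t=4: input=3 -> V=19
t=5: input=2 -> V=0 FIRE
t=6: input=2 -> V=10
t=7: input=1 -> V=13
t=8: input=1 -> V=15
t=9: input=4 -> V=0 FIRE
t=10: input=5 -> V=0 FIRE
t=11: input=5 -> V=0 FIRE

Answer: 3 4 1 1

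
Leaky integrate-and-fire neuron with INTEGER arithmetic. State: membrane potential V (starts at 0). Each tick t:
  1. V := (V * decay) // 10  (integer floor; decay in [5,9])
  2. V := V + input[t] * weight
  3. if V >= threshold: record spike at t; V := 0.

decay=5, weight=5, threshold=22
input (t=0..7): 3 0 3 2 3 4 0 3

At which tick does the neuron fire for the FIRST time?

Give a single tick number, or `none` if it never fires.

Answer: 4

Derivation:
t=0: input=3 -> V=15
t=1: input=0 -> V=7
t=2: input=3 -> V=18
t=3: input=2 -> V=19
t=4: input=3 -> V=0 FIRE
t=5: input=4 -> V=20
t=6: input=0 -> V=10
t=7: input=3 -> V=20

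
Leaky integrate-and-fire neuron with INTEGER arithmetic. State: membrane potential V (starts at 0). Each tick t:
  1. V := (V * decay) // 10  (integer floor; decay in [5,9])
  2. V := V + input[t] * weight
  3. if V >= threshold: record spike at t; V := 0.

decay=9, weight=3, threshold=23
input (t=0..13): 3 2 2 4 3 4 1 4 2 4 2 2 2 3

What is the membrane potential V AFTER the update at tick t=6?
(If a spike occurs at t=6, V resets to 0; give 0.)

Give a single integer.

Answer: 21

Derivation:
t=0: input=3 -> V=9
t=1: input=2 -> V=14
t=2: input=2 -> V=18
t=3: input=4 -> V=0 FIRE
t=4: input=3 -> V=9
t=5: input=4 -> V=20
t=6: input=1 -> V=21
t=7: input=4 -> V=0 FIRE
t=8: input=2 -> V=6
t=9: input=4 -> V=17
t=10: input=2 -> V=21
t=11: input=2 -> V=0 FIRE
t=12: input=2 -> V=6
t=13: input=3 -> V=14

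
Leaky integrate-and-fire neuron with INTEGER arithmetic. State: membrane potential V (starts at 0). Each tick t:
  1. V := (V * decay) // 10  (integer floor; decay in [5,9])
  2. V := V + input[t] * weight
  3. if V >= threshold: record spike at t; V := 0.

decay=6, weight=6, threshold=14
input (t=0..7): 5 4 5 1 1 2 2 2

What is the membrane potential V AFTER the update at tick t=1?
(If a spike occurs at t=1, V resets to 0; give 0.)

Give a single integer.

Answer: 0

Derivation:
t=0: input=5 -> V=0 FIRE
t=1: input=4 -> V=0 FIRE
t=2: input=5 -> V=0 FIRE
t=3: input=1 -> V=6
t=4: input=1 -> V=9
t=5: input=2 -> V=0 FIRE
t=6: input=2 -> V=12
t=7: input=2 -> V=0 FIRE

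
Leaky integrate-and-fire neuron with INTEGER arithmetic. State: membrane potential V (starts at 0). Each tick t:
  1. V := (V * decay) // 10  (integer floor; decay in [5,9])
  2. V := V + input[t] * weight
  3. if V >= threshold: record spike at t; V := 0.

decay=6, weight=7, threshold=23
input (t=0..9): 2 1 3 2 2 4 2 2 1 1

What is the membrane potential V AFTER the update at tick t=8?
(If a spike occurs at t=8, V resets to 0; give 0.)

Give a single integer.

t=0: input=2 -> V=14
t=1: input=1 -> V=15
t=2: input=3 -> V=0 FIRE
t=3: input=2 -> V=14
t=4: input=2 -> V=22
t=5: input=4 -> V=0 FIRE
t=6: input=2 -> V=14
t=7: input=2 -> V=22
t=8: input=1 -> V=20
t=9: input=1 -> V=19

Answer: 20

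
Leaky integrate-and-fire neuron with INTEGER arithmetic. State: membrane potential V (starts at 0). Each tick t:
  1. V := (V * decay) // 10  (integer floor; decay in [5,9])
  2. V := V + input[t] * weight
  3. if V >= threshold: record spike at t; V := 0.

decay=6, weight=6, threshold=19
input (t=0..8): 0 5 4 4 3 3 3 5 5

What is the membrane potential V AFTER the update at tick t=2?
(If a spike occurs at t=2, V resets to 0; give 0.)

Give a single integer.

Answer: 0

Derivation:
t=0: input=0 -> V=0
t=1: input=5 -> V=0 FIRE
t=2: input=4 -> V=0 FIRE
t=3: input=4 -> V=0 FIRE
t=4: input=3 -> V=18
t=5: input=3 -> V=0 FIRE
t=6: input=3 -> V=18
t=7: input=5 -> V=0 FIRE
t=8: input=5 -> V=0 FIRE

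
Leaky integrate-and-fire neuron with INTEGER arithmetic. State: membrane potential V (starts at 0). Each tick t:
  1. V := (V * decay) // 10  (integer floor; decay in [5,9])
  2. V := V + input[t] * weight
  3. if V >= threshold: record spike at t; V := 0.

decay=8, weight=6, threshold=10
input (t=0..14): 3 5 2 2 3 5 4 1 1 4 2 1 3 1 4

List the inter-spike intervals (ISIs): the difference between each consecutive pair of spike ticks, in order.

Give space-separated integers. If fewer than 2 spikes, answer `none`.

Answer: 1 1 1 1 1 1 2 1 1 2 2

Derivation:
t=0: input=3 -> V=0 FIRE
t=1: input=5 -> V=0 FIRE
t=2: input=2 -> V=0 FIRE
t=3: input=2 -> V=0 FIRE
t=4: input=3 -> V=0 FIRE
t=5: input=5 -> V=0 FIRE
t=6: input=4 -> V=0 FIRE
t=7: input=1 -> V=6
t=8: input=1 -> V=0 FIRE
t=9: input=4 -> V=0 FIRE
t=10: input=2 -> V=0 FIRE
t=11: input=1 -> V=6
t=12: input=3 -> V=0 FIRE
t=13: input=1 -> V=6
t=14: input=4 -> V=0 FIRE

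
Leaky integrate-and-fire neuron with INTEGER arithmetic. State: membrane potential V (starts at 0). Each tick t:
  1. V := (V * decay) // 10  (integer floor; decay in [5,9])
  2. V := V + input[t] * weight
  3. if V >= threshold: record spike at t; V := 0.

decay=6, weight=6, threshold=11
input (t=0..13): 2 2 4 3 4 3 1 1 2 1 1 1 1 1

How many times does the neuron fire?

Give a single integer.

Answer: 8

Derivation:
t=0: input=2 -> V=0 FIRE
t=1: input=2 -> V=0 FIRE
t=2: input=4 -> V=0 FIRE
t=3: input=3 -> V=0 FIRE
t=4: input=4 -> V=0 FIRE
t=5: input=3 -> V=0 FIRE
t=6: input=1 -> V=6
t=7: input=1 -> V=9
t=8: input=2 -> V=0 FIRE
t=9: input=1 -> V=6
t=10: input=1 -> V=9
t=11: input=1 -> V=0 FIRE
t=12: input=1 -> V=6
t=13: input=1 -> V=9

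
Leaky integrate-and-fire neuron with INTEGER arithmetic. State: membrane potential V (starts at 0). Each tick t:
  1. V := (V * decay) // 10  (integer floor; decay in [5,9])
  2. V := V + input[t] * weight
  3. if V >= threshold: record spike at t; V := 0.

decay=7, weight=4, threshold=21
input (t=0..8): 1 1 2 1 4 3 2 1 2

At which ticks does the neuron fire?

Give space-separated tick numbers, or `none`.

t=0: input=1 -> V=4
t=1: input=1 -> V=6
t=2: input=2 -> V=12
t=3: input=1 -> V=12
t=4: input=4 -> V=0 FIRE
t=5: input=3 -> V=12
t=6: input=2 -> V=16
t=7: input=1 -> V=15
t=8: input=2 -> V=18

Answer: 4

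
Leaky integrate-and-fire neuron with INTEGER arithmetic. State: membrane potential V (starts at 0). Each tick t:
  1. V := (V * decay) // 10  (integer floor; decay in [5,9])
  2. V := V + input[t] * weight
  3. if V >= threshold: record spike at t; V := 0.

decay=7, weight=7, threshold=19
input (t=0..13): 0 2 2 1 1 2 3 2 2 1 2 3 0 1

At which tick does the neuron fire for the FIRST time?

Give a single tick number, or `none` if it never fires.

Answer: 2

Derivation:
t=0: input=0 -> V=0
t=1: input=2 -> V=14
t=2: input=2 -> V=0 FIRE
t=3: input=1 -> V=7
t=4: input=1 -> V=11
t=5: input=2 -> V=0 FIRE
t=6: input=3 -> V=0 FIRE
t=7: input=2 -> V=14
t=8: input=2 -> V=0 FIRE
t=9: input=1 -> V=7
t=10: input=2 -> V=18
t=11: input=3 -> V=0 FIRE
t=12: input=0 -> V=0
t=13: input=1 -> V=7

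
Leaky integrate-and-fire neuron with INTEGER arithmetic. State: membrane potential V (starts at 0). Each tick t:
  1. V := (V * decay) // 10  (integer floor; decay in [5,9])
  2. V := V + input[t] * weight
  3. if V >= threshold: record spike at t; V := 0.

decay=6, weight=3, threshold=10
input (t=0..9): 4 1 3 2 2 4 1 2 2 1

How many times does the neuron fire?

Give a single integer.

Answer: 4

Derivation:
t=0: input=4 -> V=0 FIRE
t=1: input=1 -> V=3
t=2: input=3 -> V=0 FIRE
t=3: input=2 -> V=6
t=4: input=2 -> V=9
t=5: input=4 -> V=0 FIRE
t=6: input=1 -> V=3
t=7: input=2 -> V=7
t=8: input=2 -> V=0 FIRE
t=9: input=1 -> V=3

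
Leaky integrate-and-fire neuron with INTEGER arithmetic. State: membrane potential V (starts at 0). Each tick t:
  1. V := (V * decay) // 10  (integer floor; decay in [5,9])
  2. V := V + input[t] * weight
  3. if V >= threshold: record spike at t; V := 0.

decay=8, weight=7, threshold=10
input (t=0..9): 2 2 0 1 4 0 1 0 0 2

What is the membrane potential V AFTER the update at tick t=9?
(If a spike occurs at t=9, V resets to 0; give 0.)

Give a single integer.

t=0: input=2 -> V=0 FIRE
t=1: input=2 -> V=0 FIRE
t=2: input=0 -> V=0
t=3: input=1 -> V=7
t=4: input=4 -> V=0 FIRE
t=5: input=0 -> V=0
t=6: input=1 -> V=7
t=7: input=0 -> V=5
t=8: input=0 -> V=4
t=9: input=2 -> V=0 FIRE

Answer: 0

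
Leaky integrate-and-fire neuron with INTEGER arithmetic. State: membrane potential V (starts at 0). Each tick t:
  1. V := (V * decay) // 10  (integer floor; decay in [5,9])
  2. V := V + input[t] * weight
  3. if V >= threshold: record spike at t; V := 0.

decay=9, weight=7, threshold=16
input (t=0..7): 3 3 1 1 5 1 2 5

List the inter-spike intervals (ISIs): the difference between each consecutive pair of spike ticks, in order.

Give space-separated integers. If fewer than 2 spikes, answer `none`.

t=0: input=3 -> V=0 FIRE
t=1: input=3 -> V=0 FIRE
t=2: input=1 -> V=7
t=3: input=1 -> V=13
t=4: input=5 -> V=0 FIRE
t=5: input=1 -> V=7
t=6: input=2 -> V=0 FIRE
t=7: input=5 -> V=0 FIRE

Answer: 1 3 2 1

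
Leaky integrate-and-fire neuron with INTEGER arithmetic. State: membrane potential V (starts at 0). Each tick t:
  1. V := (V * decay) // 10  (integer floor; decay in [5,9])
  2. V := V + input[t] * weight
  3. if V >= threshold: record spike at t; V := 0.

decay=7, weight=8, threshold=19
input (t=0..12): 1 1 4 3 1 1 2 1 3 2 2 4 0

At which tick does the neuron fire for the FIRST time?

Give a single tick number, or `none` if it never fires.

t=0: input=1 -> V=8
t=1: input=1 -> V=13
t=2: input=4 -> V=0 FIRE
t=3: input=3 -> V=0 FIRE
t=4: input=1 -> V=8
t=5: input=1 -> V=13
t=6: input=2 -> V=0 FIRE
t=7: input=1 -> V=8
t=8: input=3 -> V=0 FIRE
t=9: input=2 -> V=16
t=10: input=2 -> V=0 FIRE
t=11: input=4 -> V=0 FIRE
t=12: input=0 -> V=0

Answer: 2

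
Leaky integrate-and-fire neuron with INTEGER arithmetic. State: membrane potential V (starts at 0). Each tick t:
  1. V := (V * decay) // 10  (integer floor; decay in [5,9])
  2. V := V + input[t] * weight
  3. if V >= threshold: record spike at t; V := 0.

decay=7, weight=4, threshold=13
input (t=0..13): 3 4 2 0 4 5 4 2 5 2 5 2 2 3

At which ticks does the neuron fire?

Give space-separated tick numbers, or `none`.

Answer: 1 4 5 6 8 10 12

Derivation:
t=0: input=3 -> V=12
t=1: input=4 -> V=0 FIRE
t=2: input=2 -> V=8
t=3: input=0 -> V=5
t=4: input=4 -> V=0 FIRE
t=5: input=5 -> V=0 FIRE
t=6: input=4 -> V=0 FIRE
t=7: input=2 -> V=8
t=8: input=5 -> V=0 FIRE
t=9: input=2 -> V=8
t=10: input=5 -> V=0 FIRE
t=11: input=2 -> V=8
t=12: input=2 -> V=0 FIRE
t=13: input=3 -> V=12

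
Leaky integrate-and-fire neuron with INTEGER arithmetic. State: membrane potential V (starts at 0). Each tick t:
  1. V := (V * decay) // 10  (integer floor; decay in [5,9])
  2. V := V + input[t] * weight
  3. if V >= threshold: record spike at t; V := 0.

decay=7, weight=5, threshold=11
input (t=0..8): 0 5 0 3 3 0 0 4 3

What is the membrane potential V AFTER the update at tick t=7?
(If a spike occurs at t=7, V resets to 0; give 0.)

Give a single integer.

Answer: 0

Derivation:
t=0: input=0 -> V=0
t=1: input=5 -> V=0 FIRE
t=2: input=0 -> V=0
t=3: input=3 -> V=0 FIRE
t=4: input=3 -> V=0 FIRE
t=5: input=0 -> V=0
t=6: input=0 -> V=0
t=7: input=4 -> V=0 FIRE
t=8: input=3 -> V=0 FIRE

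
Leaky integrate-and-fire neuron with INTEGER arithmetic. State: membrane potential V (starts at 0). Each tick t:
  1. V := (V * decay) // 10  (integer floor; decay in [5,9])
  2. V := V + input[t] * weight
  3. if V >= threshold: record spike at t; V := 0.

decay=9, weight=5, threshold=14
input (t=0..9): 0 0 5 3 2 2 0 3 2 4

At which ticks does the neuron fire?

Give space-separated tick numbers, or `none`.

t=0: input=0 -> V=0
t=1: input=0 -> V=0
t=2: input=5 -> V=0 FIRE
t=3: input=3 -> V=0 FIRE
t=4: input=2 -> V=10
t=5: input=2 -> V=0 FIRE
t=6: input=0 -> V=0
t=7: input=3 -> V=0 FIRE
t=8: input=2 -> V=10
t=9: input=4 -> V=0 FIRE

Answer: 2 3 5 7 9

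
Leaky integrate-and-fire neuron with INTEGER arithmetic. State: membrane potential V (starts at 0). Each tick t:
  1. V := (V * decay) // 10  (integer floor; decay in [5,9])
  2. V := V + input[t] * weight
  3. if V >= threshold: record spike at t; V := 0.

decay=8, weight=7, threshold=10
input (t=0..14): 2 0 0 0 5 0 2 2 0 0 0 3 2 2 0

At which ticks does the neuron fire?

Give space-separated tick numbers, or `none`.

Answer: 0 4 6 7 11 12 13

Derivation:
t=0: input=2 -> V=0 FIRE
t=1: input=0 -> V=0
t=2: input=0 -> V=0
t=3: input=0 -> V=0
t=4: input=5 -> V=0 FIRE
t=5: input=0 -> V=0
t=6: input=2 -> V=0 FIRE
t=7: input=2 -> V=0 FIRE
t=8: input=0 -> V=0
t=9: input=0 -> V=0
t=10: input=0 -> V=0
t=11: input=3 -> V=0 FIRE
t=12: input=2 -> V=0 FIRE
t=13: input=2 -> V=0 FIRE
t=14: input=0 -> V=0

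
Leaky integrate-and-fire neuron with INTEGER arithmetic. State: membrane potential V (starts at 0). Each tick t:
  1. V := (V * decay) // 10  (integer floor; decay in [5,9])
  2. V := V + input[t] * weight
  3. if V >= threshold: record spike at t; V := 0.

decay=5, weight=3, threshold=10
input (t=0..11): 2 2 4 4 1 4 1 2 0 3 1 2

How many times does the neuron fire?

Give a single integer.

t=0: input=2 -> V=6
t=1: input=2 -> V=9
t=2: input=4 -> V=0 FIRE
t=3: input=4 -> V=0 FIRE
t=4: input=1 -> V=3
t=5: input=4 -> V=0 FIRE
t=6: input=1 -> V=3
t=7: input=2 -> V=7
t=8: input=0 -> V=3
t=9: input=3 -> V=0 FIRE
t=10: input=1 -> V=3
t=11: input=2 -> V=7

Answer: 4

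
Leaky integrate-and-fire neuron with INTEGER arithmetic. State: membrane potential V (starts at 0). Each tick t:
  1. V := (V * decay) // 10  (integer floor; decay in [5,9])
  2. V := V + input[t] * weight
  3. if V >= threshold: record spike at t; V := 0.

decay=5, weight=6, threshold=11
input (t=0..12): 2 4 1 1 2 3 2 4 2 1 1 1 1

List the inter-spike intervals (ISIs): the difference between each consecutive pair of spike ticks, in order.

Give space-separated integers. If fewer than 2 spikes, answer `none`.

t=0: input=2 -> V=0 FIRE
t=1: input=4 -> V=0 FIRE
t=2: input=1 -> V=6
t=3: input=1 -> V=9
t=4: input=2 -> V=0 FIRE
t=5: input=3 -> V=0 FIRE
t=6: input=2 -> V=0 FIRE
t=7: input=4 -> V=0 FIRE
t=8: input=2 -> V=0 FIRE
t=9: input=1 -> V=6
t=10: input=1 -> V=9
t=11: input=1 -> V=10
t=12: input=1 -> V=0 FIRE

Answer: 1 3 1 1 1 1 4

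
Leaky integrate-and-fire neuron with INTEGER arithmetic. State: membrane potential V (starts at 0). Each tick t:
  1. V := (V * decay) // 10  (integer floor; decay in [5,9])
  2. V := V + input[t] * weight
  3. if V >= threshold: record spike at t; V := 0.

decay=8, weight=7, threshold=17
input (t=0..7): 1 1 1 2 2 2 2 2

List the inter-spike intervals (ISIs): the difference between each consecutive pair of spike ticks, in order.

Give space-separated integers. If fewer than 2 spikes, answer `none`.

Answer: 2 2

Derivation:
t=0: input=1 -> V=7
t=1: input=1 -> V=12
t=2: input=1 -> V=16
t=3: input=2 -> V=0 FIRE
t=4: input=2 -> V=14
t=5: input=2 -> V=0 FIRE
t=6: input=2 -> V=14
t=7: input=2 -> V=0 FIRE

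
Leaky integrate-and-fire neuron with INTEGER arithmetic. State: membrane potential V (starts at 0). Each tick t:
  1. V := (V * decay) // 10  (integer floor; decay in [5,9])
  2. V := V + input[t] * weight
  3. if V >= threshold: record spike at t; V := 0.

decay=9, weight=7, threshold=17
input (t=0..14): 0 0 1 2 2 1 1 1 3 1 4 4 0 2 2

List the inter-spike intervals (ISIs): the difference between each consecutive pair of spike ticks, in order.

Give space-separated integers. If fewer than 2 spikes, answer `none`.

t=0: input=0 -> V=0
t=1: input=0 -> V=0
t=2: input=1 -> V=7
t=3: input=2 -> V=0 FIRE
t=4: input=2 -> V=14
t=5: input=1 -> V=0 FIRE
t=6: input=1 -> V=7
t=7: input=1 -> V=13
t=8: input=3 -> V=0 FIRE
t=9: input=1 -> V=7
t=10: input=4 -> V=0 FIRE
t=11: input=4 -> V=0 FIRE
t=12: input=0 -> V=0
t=13: input=2 -> V=14
t=14: input=2 -> V=0 FIRE

Answer: 2 3 2 1 3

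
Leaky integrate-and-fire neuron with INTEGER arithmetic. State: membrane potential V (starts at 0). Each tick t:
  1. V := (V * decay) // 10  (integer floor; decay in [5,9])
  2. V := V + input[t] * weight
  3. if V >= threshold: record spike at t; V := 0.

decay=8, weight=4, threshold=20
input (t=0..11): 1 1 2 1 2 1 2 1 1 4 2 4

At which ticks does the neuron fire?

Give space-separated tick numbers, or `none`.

t=0: input=1 -> V=4
t=1: input=1 -> V=7
t=2: input=2 -> V=13
t=3: input=1 -> V=14
t=4: input=2 -> V=19
t=5: input=1 -> V=19
t=6: input=2 -> V=0 FIRE
t=7: input=1 -> V=4
t=8: input=1 -> V=7
t=9: input=4 -> V=0 FIRE
t=10: input=2 -> V=8
t=11: input=4 -> V=0 FIRE

Answer: 6 9 11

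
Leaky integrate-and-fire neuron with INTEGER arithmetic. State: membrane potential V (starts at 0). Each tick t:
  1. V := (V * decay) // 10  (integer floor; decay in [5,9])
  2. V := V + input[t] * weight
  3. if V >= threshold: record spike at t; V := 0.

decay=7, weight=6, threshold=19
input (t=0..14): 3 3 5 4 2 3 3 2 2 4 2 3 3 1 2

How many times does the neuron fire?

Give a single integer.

t=0: input=3 -> V=18
t=1: input=3 -> V=0 FIRE
t=2: input=5 -> V=0 FIRE
t=3: input=4 -> V=0 FIRE
t=4: input=2 -> V=12
t=5: input=3 -> V=0 FIRE
t=6: input=3 -> V=18
t=7: input=2 -> V=0 FIRE
t=8: input=2 -> V=12
t=9: input=4 -> V=0 FIRE
t=10: input=2 -> V=12
t=11: input=3 -> V=0 FIRE
t=12: input=3 -> V=18
t=13: input=1 -> V=18
t=14: input=2 -> V=0 FIRE

Answer: 8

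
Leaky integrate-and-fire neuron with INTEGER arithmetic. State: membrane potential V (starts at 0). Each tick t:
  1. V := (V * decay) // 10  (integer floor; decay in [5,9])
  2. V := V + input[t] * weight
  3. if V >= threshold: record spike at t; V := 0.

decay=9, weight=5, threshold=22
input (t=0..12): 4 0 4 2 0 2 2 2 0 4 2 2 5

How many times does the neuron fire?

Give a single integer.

Answer: 4

Derivation:
t=0: input=4 -> V=20
t=1: input=0 -> V=18
t=2: input=4 -> V=0 FIRE
t=3: input=2 -> V=10
t=4: input=0 -> V=9
t=5: input=2 -> V=18
t=6: input=2 -> V=0 FIRE
t=7: input=2 -> V=10
t=8: input=0 -> V=9
t=9: input=4 -> V=0 FIRE
t=10: input=2 -> V=10
t=11: input=2 -> V=19
t=12: input=5 -> V=0 FIRE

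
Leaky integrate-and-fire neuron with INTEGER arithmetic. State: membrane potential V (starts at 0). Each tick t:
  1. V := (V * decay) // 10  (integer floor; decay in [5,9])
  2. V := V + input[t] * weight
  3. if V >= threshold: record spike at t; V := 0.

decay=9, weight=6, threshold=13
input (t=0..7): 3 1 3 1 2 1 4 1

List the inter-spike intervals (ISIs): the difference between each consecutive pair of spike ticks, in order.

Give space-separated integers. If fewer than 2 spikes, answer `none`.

Answer: 2 2 2

Derivation:
t=0: input=3 -> V=0 FIRE
t=1: input=1 -> V=6
t=2: input=3 -> V=0 FIRE
t=3: input=1 -> V=6
t=4: input=2 -> V=0 FIRE
t=5: input=1 -> V=6
t=6: input=4 -> V=0 FIRE
t=7: input=1 -> V=6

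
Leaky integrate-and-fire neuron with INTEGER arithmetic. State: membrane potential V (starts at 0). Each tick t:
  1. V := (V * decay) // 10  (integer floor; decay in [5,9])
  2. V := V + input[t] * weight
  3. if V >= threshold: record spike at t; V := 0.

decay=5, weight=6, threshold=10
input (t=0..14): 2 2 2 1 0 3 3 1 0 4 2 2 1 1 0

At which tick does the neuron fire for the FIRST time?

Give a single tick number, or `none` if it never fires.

t=0: input=2 -> V=0 FIRE
t=1: input=2 -> V=0 FIRE
t=2: input=2 -> V=0 FIRE
t=3: input=1 -> V=6
t=4: input=0 -> V=3
t=5: input=3 -> V=0 FIRE
t=6: input=3 -> V=0 FIRE
t=7: input=1 -> V=6
t=8: input=0 -> V=3
t=9: input=4 -> V=0 FIRE
t=10: input=2 -> V=0 FIRE
t=11: input=2 -> V=0 FIRE
t=12: input=1 -> V=6
t=13: input=1 -> V=9
t=14: input=0 -> V=4

Answer: 0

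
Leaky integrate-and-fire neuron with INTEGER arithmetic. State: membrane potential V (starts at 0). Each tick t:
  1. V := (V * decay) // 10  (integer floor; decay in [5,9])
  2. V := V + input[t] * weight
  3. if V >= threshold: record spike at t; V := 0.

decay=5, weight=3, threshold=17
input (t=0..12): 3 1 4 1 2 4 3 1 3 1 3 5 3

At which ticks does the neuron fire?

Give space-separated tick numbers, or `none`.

t=0: input=3 -> V=9
t=1: input=1 -> V=7
t=2: input=4 -> V=15
t=3: input=1 -> V=10
t=4: input=2 -> V=11
t=5: input=4 -> V=0 FIRE
t=6: input=3 -> V=9
t=7: input=1 -> V=7
t=8: input=3 -> V=12
t=9: input=1 -> V=9
t=10: input=3 -> V=13
t=11: input=5 -> V=0 FIRE
t=12: input=3 -> V=9

Answer: 5 11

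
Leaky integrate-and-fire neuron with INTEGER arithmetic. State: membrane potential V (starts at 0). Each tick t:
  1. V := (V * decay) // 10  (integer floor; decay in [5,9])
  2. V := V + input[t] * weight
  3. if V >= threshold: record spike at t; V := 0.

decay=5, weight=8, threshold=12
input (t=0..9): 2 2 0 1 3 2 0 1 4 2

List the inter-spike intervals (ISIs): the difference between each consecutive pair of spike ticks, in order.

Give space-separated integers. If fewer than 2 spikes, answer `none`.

t=0: input=2 -> V=0 FIRE
t=1: input=2 -> V=0 FIRE
t=2: input=0 -> V=0
t=3: input=1 -> V=8
t=4: input=3 -> V=0 FIRE
t=5: input=2 -> V=0 FIRE
t=6: input=0 -> V=0
t=7: input=1 -> V=8
t=8: input=4 -> V=0 FIRE
t=9: input=2 -> V=0 FIRE

Answer: 1 3 1 3 1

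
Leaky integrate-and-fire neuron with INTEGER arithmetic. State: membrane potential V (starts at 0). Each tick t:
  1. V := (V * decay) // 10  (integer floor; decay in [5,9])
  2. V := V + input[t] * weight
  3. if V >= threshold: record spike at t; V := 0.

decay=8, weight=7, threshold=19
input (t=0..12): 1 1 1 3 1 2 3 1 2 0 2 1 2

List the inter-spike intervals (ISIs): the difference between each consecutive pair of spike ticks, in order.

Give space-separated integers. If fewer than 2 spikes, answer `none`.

t=0: input=1 -> V=7
t=1: input=1 -> V=12
t=2: input=1 -> V=16
t=3: input=3 -> V=0 FIRE
t=4: input=1 -> V=7
t=5: input=2 -> V=0 FIRE
t=6: input=3 -> V=0 FIRE
t=7: input=1 -> V=7
t=8: input=2 -> V=0 FIRE
t=9: input=0 -> V=0
t=10: input=2 -> V=14
t=11: input=1 -> V=18
t=12: input=2 -> V=0 FIRE

Answer: 2 1 2 4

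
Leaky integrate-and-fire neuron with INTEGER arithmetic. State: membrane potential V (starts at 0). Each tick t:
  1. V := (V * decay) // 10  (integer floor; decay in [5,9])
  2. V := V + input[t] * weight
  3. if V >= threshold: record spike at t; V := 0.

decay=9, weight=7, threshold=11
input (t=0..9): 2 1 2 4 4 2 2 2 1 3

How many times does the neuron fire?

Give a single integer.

Answer: 8

Derivation:
t=0: input=2 -> V=0 FIRE
t=1: input=1 -> V=7
t=2: input=2 -> V=0 FIRE
t=3: input=4 -> V=0 FIRE
t=4: input=4 -> V=0 FIRE
t=5: input=2 -> V=0 FIRE
t=6: input=2 -> V=0 FIRE
t=7: input=2 -> V=0 FIRE
t=8: input=1 -> V=7
t=9: input=3 -> V=0 FIRE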